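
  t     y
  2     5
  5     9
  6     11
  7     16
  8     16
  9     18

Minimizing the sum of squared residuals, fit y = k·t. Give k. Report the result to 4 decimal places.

With design matrix X, XᵀX = [[259]] and Xᵀy = [523]ᵀ.
Hence k = 523 / 259 ≈ 2.01931.

k = 2.0193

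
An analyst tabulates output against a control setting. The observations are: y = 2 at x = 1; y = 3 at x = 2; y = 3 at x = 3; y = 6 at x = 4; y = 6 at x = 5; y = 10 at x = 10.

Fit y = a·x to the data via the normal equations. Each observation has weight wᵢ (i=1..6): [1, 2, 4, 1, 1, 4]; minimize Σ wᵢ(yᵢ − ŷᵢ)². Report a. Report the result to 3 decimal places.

a = 1.037

The normal equations are: 486·a = 504.
(Σwᵢ·x·x = 486, Σwᵢ·x·y = 504.)
Hence a = 504 / 486 ≈ 1.03704.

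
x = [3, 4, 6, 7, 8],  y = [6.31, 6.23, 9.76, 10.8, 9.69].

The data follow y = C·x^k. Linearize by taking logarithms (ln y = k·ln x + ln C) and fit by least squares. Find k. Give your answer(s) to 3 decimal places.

Linearized form: ln y = k·ln x + ln C. From the 5 transformed points,
AᵀA = [[14.4498, 8.3020]; [8.3020, 5]], rhs = [17.9950, 10.6004]ᵀ  (here Σln x = 8.3020, Σ(ln x)² = 14.4498, Σln y = 10.6004, Σln x·ln y = 17.9950).
Δ = 14.4498·5 − (8.3020)² = 3.3255; k = (17.9950·5 − 8.3020·10.6004)/3.3255 = 0.59235, ln C = (14.4498·10.6004 − 8.3020·17.9950)/3.3255 = 1.13655.

k = 0.592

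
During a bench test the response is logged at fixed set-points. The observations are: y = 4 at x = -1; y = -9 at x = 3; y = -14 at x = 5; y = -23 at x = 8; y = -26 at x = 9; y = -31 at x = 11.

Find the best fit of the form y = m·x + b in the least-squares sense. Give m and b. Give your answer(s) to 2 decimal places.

m = -2.92, b = 0.52

Forming AᵀA = [[301, 35]; [35, 6]] and Aᵀy = [-860, -99]ᵀ gives AᵀA·[m, b]ᵀ = Aᵀy.
Determinant 301·6 − 35² = 581.
m = ((-860)·6 − 35·(-99))/581 = -1695/581; b = (301·(-99) − 35·(-860))/581 = 43/83.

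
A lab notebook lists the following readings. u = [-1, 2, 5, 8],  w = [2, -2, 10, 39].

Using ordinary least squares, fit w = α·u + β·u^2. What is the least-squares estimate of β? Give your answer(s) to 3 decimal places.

The normal system XᵀX·[α, β]ᵀ = Xᵀw is [[94, 644]; [644, 4738]]·[α, β]ᵀ = [356, 2740]ᵀ.
Eliminating β: 4738·(row 1) − 644·(row 2) gives 30636·α = 4738·356 − 644·2740 = -77832, so α = -94/37.
Then β = (2740 − 644·(-94/37))/4738 = 786/851.

β = 0.924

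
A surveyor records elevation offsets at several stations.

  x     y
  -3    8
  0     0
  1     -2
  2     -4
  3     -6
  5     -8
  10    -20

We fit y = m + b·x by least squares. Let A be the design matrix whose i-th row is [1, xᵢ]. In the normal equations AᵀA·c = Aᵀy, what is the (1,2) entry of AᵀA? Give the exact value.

18

Row 1 ↔ basis 1, column 2 ↔ basis x, so (AᵀA)_{1,2} = Σᵢ x = (1)·(-3) + (1)·(0) + (1)·(1) + (1)·(2) + (1)·(3) + (1)·(5) + (1)·(10) = 18.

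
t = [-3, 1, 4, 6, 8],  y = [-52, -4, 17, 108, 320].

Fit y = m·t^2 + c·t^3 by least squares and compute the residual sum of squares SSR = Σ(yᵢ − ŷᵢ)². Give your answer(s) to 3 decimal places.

SSR = 5.634

With design matrix M, MᵀM = [[5730, 41326]; [41326, 313626]] and Mᵀy = [24168, 189656]ᵀ.
Δ = 5730·313626 − 41326² = 89238704.
m = (24168·313626 − 41326·189656)/89238704 = -16125668/5577419; c = (5730·189656 − 41326·24168)/89238704 = 5497632/5577419.
Residuals: 3541288/5577419, -11681640/5577419, 978363/5577419, -4603212/5577419, 2029248/5577419; SSR = 31424219/5577419.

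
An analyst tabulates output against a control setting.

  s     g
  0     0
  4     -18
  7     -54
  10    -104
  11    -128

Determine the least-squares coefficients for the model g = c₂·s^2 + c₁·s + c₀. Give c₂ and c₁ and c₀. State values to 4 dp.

c₂ = -0.9920, c₁ = -0.6410, c₀ = 0.0455

Compute the Gram sums: Σs^2·s^2 = 27298, Σs^2·s = 2738, Σs^2 = 286, Σs·s = 286, Σs = 32, Σ1 = 5.
And Σs^2·g = -28822, Σs·g = -2898, Σg = -304.
Normal equations: [[27298, 2738, 286]; [2738, 286, 32]; [286, 32, 5]]·[c₂, c₁, c₀]ᵀ = [-28822, -2898, -304]ᵀ.
Solving the 3×3 system (Gaussian elimination) gives c₂ = -19993/20154, c₁ = -12919/20154, c₀ = 153/3359.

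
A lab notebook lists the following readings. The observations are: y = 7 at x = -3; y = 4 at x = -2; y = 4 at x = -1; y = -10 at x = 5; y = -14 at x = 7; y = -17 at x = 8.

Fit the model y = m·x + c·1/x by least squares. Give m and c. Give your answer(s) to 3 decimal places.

With design matrix A, AᵀA = [[152, 6]; [6, 1014049/705600]] and Aᵀy = [-317, -347/24]ᵀ.
det = 152·(1014049/705600) − 6² = 16091731/88200.
m = ((-317)·(1014049/705600) − 6·(-347/24))/(16091731/88200) = -260242733/128733848; c = (152·(-347/24) − 6·(-317))/(16091731/88200) = -26077800/16091731.

m = -2.022, c = -1.621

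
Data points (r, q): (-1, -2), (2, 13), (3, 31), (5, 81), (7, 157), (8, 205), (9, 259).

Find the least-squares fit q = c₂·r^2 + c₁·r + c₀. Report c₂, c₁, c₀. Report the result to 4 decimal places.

c₂ = 3.0243, c₁ = 1.7981, c₀ = -2.8554

XᵀX·[c₂, c₁, c₀]ᵀ = Xᵀq reads: 13781·c₂ + 1743·c₁ + 233·c₀ = 44146;  1743·c₂ + 233·c₁ + 33·c₀ = 5596;  233·c₂ + 33·c₁ + 7·c₀ = 744.
Solving the 3×3 system (Gaussian elimination) gives c₂ = 270275/89369, c₁ = 160690/89369, c₀ = -15011/5257.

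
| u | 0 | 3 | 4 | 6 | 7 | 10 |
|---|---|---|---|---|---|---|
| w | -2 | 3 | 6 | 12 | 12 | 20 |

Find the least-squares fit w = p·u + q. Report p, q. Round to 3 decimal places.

p = 2.233, q = -2.667

With design matrix M, MᵀM = [[210, 30]; [30, 6]] and Mᵀw = [389, 51]ᵀ.
Eliminating q: 6·(row 1) − 30·(row 2) gives 360·p = 6·389 − 30·51 = 804, so p = 67/30.
Then q = (51 − 30·(67/30))/6 = -8/3.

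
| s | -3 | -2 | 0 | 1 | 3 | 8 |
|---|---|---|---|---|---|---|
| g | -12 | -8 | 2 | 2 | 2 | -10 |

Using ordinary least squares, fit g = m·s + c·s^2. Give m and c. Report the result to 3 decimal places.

m = 2.552, c = -0.479

From the data, Σs·s = 87, Σs·s^2 = 505, Σs^2·s^2 = 4275.
And Σs·g = -20, Σs^2·g = -760.
Normal equations: [[87, 505]; [505, 4275]]·[m, c]ᵀ = [-20, -760]ᵀ.
det = 87·4275 − 505² = 116900.
m = ((-20)·4275 − 505·(-760))/116900 = 2983/1169; c = (87·(-760) − 505·(-20))/116900 = -2801/5845.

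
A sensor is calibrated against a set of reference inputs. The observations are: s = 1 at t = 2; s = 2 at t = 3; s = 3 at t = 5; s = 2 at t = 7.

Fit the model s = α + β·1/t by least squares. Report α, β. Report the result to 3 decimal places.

α = 3.166, β = -3.965

Setting ∂/∂α … = 0 gives: 4·α + (247/210)·β = 8;  (247/210)·α + (18589/44100)·β = 431/210.
Δ = 4·(18589/44100) − (247/210)² = 1483/4900.
α = (8·(18589/44100) − (247/210)·(431/210))/(1483/4900) = 4695/1483; β = (4·(431/210) − (247/210)·8)/(1483/4900) = -5880/1483.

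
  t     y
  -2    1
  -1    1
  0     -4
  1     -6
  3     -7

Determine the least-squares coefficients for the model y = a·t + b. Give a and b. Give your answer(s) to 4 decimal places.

a = -1.8243, b = -2.6351

From the data, Σt·t = 15, Σt = 1, Σ1 = 5.
And Σt·y = -30, Σy = -15.
Eliminating b: 5·(row 1) − 1·(row 2) gives 74·a = 5·(-30) − 1·(-15) = -135, so a = -135/74.
Then b = ((-15) − 1·(-135/74))/5 = -195/74.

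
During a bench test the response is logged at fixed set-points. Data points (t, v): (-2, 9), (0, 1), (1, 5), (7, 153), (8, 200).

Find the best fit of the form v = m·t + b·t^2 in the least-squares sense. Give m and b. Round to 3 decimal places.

XᵀX·[m, b]ᵀ = Xᵀv reads: 118·m + 848·b = 2658;  848·m + 6514·b = 20338.
(Σt·t = 118, Σt·t^2 = 848, Σt^2·t^2 = 6514, Σt·v = 2658, Σt^2·v = 20338.)
Δ = 118·6514 − 848² = 49548.
m = (2658·6514 − 848·20338)/49548 = 16897/12387; b = (118·20338 − 848·2658)/49548 = 36475/12387.

m = 1.364, b = 2.945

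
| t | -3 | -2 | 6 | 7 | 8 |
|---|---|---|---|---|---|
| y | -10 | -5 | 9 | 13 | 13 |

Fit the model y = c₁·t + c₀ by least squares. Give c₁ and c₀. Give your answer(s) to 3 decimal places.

The normal equations are: 162·c₁ + 16·c₀ = 289;  16·c₁ + 5·c₀ = 20.
Δ = 162·5 − 16² = 554.
c₁ = (289·5 − 16·20)/554 = 1125/554; c₀ = (162·20 − 16·289)/554 = -692/277.

c₁ = 2.031, c₀ = -2.498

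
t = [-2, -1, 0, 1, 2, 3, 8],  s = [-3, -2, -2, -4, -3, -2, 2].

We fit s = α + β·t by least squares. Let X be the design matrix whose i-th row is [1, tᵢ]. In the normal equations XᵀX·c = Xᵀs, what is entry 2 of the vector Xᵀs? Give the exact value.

8

Entry 2 ↔ basis t, so (Xᵀs)_{2} = Σᵢ (t)·sᵢ = (-2)·(-3) + (-1)·(-2) + (0)·(-2) + (1)·(-4) + (2)·(-3) + (3)·(-2) + (8)·(2) = 8.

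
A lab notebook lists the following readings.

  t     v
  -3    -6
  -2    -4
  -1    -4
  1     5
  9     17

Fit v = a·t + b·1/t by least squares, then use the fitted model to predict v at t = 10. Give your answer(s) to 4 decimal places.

v̂ = 18.5682

From the data, Σt·t = 96, Σt·1/t = 5, Σ1/t·1/t = 769/324.
Moment sums: Σt·v = 188, Σ1/t·v = 134/9.
Δ = 96·(769/324) − 5² = 5477/27.
a = (188·(769/324) − 5·(134/9))/(5477/27) = 30113/16431; b = (96·(134/9) − 5·188)/(5477/27) = 13212/5477.
At t = 10: v̂ = (30113/16431)·(10) + (13212/5477)·(1/10) = 1525468/82155.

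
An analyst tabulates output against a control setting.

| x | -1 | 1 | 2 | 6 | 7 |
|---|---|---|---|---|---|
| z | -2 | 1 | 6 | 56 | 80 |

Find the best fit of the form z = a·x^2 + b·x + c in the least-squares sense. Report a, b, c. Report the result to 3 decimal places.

The normal equations are: 3715·a + 567·b + 91·c = 5959;  567·a + 91·b + 15·c = 911;  91·a + 15·b + 5·c = 141.
Row-reducing yields a = 7873/5168, b = 4507/5168, c = -692/323.

a = 1.523, b = 0.872, c = -2.142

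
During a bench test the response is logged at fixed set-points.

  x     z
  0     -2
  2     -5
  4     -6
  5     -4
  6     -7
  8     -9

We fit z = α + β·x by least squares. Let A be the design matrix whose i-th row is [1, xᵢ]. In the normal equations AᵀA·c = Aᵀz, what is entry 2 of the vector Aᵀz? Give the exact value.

Entry 2 ↔ basis x, so (Aᵀz)_{2} = Σᵢ (x)·zᵢ = (0)·(-2) + (2)·(-5) + (4)·(-6) + (5)·(-4) + (6)·(-7) + (8)·(-9) = -168.

-168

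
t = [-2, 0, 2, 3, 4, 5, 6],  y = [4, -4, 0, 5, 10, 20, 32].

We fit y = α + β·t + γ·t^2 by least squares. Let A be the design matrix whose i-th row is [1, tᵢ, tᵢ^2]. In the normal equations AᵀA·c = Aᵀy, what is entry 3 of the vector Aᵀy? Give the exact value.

Entry 3 ↔ basis t^2, so (Aᵀy)_{3} = Σᵢ (t^2)·yᵢ = (4)·(4) + (0)·(-4) + (4)·(0) + (9)·(5) + (16)·(10) + (25)·(20) + (36)·(32) = 1873.

1873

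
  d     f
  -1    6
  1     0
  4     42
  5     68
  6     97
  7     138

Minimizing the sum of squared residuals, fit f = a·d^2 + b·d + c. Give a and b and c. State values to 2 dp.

a = 3.12, b = -2.27, c = 0.19

Compute the Gram sums: Σd^2·d^2 = 4580, Σd^2·d = 748, Σd^2 = 128, Σd·d = 128, Σd = 22, Σ1 = 6.
And Σd^2·f = 12632, Σd·f = 2050, Σf = 351.
Normal equations: [[4580, 748, 128]; [748, 128, 22]; [128, 22, 6]]·[a, b, c]ᵀ = [12632, 2050, 351]ᵀ.
Inverting the 3×3 Gram matrix, [a, b, c]ᵀ = [1543/494, -59/26, 46/247]ᵀ.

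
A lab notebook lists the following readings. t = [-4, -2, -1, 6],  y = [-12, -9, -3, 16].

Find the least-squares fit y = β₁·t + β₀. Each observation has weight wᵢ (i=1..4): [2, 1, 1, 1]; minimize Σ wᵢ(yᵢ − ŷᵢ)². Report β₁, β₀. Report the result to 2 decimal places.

β₁ = 2.84, β₀ = -1.16

AᵀWA·[β₁, β₀]ᵀ = AᵀWy reads: 73·β₁ + (-5)·β₀ = 213;  (-5)·β₁ + 5·β₀ = -20.
Determinant 73·5 − (-5)² = 340.
β₁ = (213·5 − (-5)·(-20))/340 = 193/68; β₀ = (73·(-20) − (-5)·213)/340 = -79/68.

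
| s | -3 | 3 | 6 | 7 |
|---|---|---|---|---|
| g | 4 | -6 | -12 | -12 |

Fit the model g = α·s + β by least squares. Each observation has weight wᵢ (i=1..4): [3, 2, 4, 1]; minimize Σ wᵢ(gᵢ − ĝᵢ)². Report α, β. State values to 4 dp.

α = -1.7293, β = -1.1579

Entries of MᵀWM: Σwᵢ·s·s = 238, Σwᵢ·s = 28, Σwᵢ·1 = 10.
For MᵀWg: Σwᵢ·s·g = -444, Σwᵢ·g = -60.
Normal equations: [[238, 28]; [28, 10]]·[α, β]ᵀ = [-444, -60]ᵀ.
Δ = 238·10 − 28² = 1596.
α = ((-444)·10 − 28·(-60))/1596 = -230/133; β = (238·(-60) − 28·(-444))/1596 = -22/19.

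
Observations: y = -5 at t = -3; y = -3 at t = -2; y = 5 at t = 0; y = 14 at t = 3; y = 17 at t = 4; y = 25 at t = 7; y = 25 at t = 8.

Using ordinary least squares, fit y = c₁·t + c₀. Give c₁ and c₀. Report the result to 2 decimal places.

Setting ∂/∂c₁ … = 0 gives: 151·c₁ + 17·c₀ = 506;  17·c₁ + 7·c₀ = 78.
(Σt·t = 151, Σt = 17, Σ1 = 7, Σt·y = 506, Σy = 78.)
Eliminating c₀: 7·(row 1) − 17·(row 2) gives 768·c₁ = 7·506 − 17·78 = 2216, so c₁ = 277/96.
Then c₀ = (78 − 17·(277/96))/7 = 397/96.

c₁ = 2.89, c₀ = 4.14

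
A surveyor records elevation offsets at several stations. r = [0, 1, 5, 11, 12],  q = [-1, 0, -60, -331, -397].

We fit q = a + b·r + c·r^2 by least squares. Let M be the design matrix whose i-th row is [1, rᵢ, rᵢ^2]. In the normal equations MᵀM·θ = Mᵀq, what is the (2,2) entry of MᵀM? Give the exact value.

Row 2 ↔ basis r, column 2 ↔ basis r, so (MᵀM)_{2,2} = Σᵢ (r)·(r) = (0)·(0) + (1)·(1) + (5)·(5) + (11)·(11) + (12)·(12) = 291.

291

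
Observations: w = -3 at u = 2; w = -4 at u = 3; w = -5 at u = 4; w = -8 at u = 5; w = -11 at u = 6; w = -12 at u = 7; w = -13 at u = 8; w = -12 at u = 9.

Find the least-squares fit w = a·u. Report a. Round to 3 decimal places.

With design matrix M, MᵀM = [[284]] and Mᵀw = [-440]ᵀ.
a = (-440)/284 = -1.5493.

a = -1.549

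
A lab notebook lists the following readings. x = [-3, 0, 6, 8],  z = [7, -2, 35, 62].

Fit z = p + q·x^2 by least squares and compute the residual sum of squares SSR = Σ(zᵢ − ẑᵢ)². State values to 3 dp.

SSR = 0.719

Sums needed: Σ1 = 4, Σx^2 = 109, Σx^2·x^2 = 5473.
Moment sums: Σz = 102, Σx^2·z = 5291.
Normal equations: [[4, 109]; [109, 5473]]·[p, q]ᵀ = [102, 5291]ᵀ.
Δ = 4·5473 − 109² = 10011.
p = (102·5473 − 109·5291)/10011 = -18473/10011; q = (4·5291 − 109·102)/10011 = 10046/10011.
Residuals: -1864/10011, -1549/10011, 7202/10011, -1263/3337; SSR = 7202/10011.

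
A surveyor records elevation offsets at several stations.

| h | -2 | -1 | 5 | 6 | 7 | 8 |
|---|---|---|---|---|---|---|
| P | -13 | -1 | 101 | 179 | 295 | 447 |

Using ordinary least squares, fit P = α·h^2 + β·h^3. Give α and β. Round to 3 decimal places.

α = -0.968, β = 0.995

MᵀM·[α, β]ᵀ = MᵀP reads: 8435·α + 60443·β = 51979;  60443·α + 442139·β = 381443.
(Σh^2·h^2 = 8435, Σh^2·h^3 = 60443, Σh^3·h^3 = 442139, Σh^2·P = 51979, Σh^3·P = 381443.)
det = 8435·442139 − 60443² = 76086216.
α = (51979·442139 − 60443·381443)/76086216 = -9202021/9510777; β = (8435·381443 − 60443·51979)/76086216 = 9463126/9510777.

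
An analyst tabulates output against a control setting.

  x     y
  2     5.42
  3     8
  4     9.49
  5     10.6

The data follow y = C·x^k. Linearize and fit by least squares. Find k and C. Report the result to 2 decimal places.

Let Y = ln y. Fitting Y = k·ln x + ln C by least squares:
Sums: Σln x = 4.7875, Σ(ln x)² = 6.1995, Σln y = 8.3806, Σln x·ln y = 10.3751.
Normal system: [[6.1995, 4.7875]; [4.7875, 4]]·[k, ln C]ᵀ = [10.3751, 8.3806]ᵀ.
Slope k = (n·Σln x·ln y − Σln x·Σln y)/(n·Σ(ln x)² − (Σln x)²) = (4·10.3751 − 4.7875·8.3806)/1.8779 = 0.73395; ln C = (Σln y − k·Σln x)/n = 1.21672, so C = exp(1.21672) = 3.37608.

k = 0.73, C = 3.38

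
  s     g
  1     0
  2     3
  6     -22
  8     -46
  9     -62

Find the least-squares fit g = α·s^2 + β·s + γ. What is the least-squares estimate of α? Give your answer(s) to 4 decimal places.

Entries of AᵀA: Σs^2·s^2 = 11970, Σs^2·s = 1466, Σs^2 = 186, Σs·s = 186, Σs = 26, Σ1 = 5.
Moment sums: Σs^2·g = -8746, Σs·g = -1052, Σg = -127.
Inverting the 3×3 Gram matrix, [α, β, γ]ᵀ = [-1019/884, 3191/884, -285/221]ᵀ.

α = -1.1527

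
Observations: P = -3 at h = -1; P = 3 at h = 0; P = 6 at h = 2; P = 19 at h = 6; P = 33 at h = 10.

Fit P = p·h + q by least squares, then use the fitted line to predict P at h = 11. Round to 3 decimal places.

P̂ = 35.514

Setting ∂/∂p … = 0 gives: 141·p + 17·q = 459;  17·p + 5·q = 58.
det = 141·5 − 17² = 416.
p = (459·5 − 17·58)/416 = 1309/416; q = (141·58 − 17·459)/416 = 375/416.
At h = 11: P̂ = (1309/416)·(11) + (375/416)·(1) = 7387/208.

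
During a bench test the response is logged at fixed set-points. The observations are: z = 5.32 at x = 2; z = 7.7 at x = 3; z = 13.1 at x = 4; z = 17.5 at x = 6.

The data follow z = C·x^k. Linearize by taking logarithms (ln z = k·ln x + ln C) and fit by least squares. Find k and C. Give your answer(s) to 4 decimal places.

Taking logs, ln z = k·ln x + ln C, so regress ln z on ln x.
Σln x = 4.9698, Σ(ln x)² = 6.8196, Σln z = 9.1475, Σln x·ln z = 12.0959.
Equations: 6.8196·k + 4.9698·ln C = 12.0959;  4.9698·k + 4·ln C = 9.1475.
Δ = 6.8196·4 − (4.9698)² = 2.5794; k = (12.0959·4 − 4.9698·9.1475)/2.5794 = 1.13283, ln C = (6.8196·9.1475 − 4.9698·12.0959)/2.5794 = 0.87939, so C = exp(0.87939) = 2.40943.

k = 1.1328, C = 2.4094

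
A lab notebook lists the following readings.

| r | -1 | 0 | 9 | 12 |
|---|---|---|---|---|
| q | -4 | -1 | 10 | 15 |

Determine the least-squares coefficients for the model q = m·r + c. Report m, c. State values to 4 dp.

The normal system AᵀA·[m, c]ᵀ = Aᵀq is [[226, 20]; [20, 4]]·[m, c]ᵀ = [274, 20]ᵀ.
Eliminating c: 4·(row 1) − 20·(row 2) gives 504·m = 4·274 − 20·20 = 696, so m = 29/21.
Then c = (20 − 20·(29/21))/4 = -40/21.

m = 1.3810, c = -1.9048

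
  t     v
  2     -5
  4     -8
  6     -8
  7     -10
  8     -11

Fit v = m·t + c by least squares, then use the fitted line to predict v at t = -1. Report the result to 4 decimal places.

v̂ = -2.5517

From the data, Σt·t = 169, Σt = 27, Σ1 = 5.
And Σt·v = -248, Σv = -42.
Eliminating c: 5·(row 1) − 27·(row 2) gives 116·m = 5·(-248) − 27·(-42) = -106, so m = -53/58.
Then c = ((-42) − 27·(-53/58))/5 = -201/58.
At t = -1: v̂ = (-53/58)·(-1) + (-201/58)·(1) = -74/29.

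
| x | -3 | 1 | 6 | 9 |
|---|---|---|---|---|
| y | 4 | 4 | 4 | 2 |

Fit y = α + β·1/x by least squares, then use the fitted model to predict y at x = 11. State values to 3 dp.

ŷ = 3.461

Setting ∂/∂α … = 0 gives: 4·α + (17/18)·β = 14;  (17/18)·α + (373/324)·β = 32/9.
(Σ1 = 4, Σ1/x = 17/18, Σ1/x·1/x = 373/324, Σy = 14, Σ1/x·y = 32/9.)
Eliminating β: (373/324)·(row 1) − (17/18)·(row 2) gives (401/108)·α = (373/324)·14 − (17/18)·(32/9) = 689/54, so α = 1378/401.
Then β = ((32/9) − (17/18)·(1378/401))/(373/324) = 108/401.
At x = 11: ŷ = (1378/401)·(1) + (108/401)·(1/11) = 15266/4411.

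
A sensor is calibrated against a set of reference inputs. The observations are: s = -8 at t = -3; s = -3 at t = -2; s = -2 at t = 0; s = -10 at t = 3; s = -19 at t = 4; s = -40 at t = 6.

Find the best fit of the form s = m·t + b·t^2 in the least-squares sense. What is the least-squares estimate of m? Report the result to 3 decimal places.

Sums needed: Σt·t = 74, Σt·t^2 = 272, Σt^2·t^2 = 1730.
Right-hand side: Σt·s = -316, Σt^2·s = -1918.
Normal equations: [[74, 272]; [272, 1730]]·[m, b]ᵀ = [-316, -1918]ᵀ.
Determinant 74·1730 − 272² = 54036.
m = ((-316)·1730 − 272·(-1918))/54036 = -694/1501; b = (74·(-1918) − 272·(-316))/54036 = -1555/1501.

m = -0.462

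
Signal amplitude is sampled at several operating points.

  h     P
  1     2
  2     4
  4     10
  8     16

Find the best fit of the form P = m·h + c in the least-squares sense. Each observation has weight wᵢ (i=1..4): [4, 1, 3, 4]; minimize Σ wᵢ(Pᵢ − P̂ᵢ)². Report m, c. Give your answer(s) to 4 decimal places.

Compute the Gram sums: Σwᵢ·h·h = 312, Σwᵢ·h = 50, Σwᵢ·1 = 12.
And Σwᵢ·h·P = 648, Σwᵢ·P = 106.
MᵀWM·[m, c]ᵀ = MᵀWP becomes [[312, 50]; [50, 12]]·[m, c]ᵀ = [648, 106]ᵀ.
Eliminating c: 12·(row 1) − 50·(row 2) gives 1244·m = 12·648 − 50·106 = 2476, so m = 619/311.
Then c = (106 − 50·(619/311))/12 = 168/311.

m = 1.9904, c = 0.5402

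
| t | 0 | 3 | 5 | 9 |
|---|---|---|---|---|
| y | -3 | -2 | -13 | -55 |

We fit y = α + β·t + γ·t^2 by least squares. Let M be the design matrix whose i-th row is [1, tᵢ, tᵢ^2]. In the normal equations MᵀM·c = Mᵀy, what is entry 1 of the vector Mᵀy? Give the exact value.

-73

Entry 1 ↔ basis 1, so (Mᵀy)_{1} = Σᵢ yᵢ = (1)·(-3) + (1)·(-2) + (1)·(-13) + (1)·(-55) = -73.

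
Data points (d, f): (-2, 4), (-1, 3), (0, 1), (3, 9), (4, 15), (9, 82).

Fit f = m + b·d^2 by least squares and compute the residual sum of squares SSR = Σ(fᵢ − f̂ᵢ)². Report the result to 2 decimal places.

SSR = 5.47

The normal system AᵀA·[m, b]ᵀ = Aᵀf is [[6, 111]; [111, 6915]]·[m, b]ᵀ = [114, 6982]ᵀ.
Δ = 6·6915 − 111² = 29169.
m = (114·6915 − 111·6982)/29169 = 4436/9723; b = (6·6982 − 111·114)/29169 = 9746/9723.
Residuals: -4528/9723, 2141/1389, 5287/9723, -4643/9723, -14527/9723, 3424/9723; SSR = 53212/9723.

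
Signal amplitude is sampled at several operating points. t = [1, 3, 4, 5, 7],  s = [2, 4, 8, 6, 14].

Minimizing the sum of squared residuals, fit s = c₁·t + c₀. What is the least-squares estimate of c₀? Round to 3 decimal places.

Forming MᵀM = [[100, 20]; [20, 5]] and Mᵀs = [174, 34]ᵀ gives MᵀM·[c₁, c₀]ᵀ = Mᵀs.
Determinant 100·5 − 20² = 100.
c₁ = (174·5 − 20·34)/100 = 19/10; c₀ = (100·34 − 20·174)/100 = -4/5.

c₀ = -0.800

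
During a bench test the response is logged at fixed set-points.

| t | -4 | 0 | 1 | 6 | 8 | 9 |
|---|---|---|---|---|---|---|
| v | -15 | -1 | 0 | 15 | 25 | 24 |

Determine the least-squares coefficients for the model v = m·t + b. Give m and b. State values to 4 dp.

m = 3.0914, b = -2.3046

XᵀX·[m, b]ᵀ = Xᵀv reads: 198·m + 20·b = 566;  20·m + 6·b = 48.
(Σt·t = 198, Σt = 20, Σ1 = 6, Σt·v = 566, Σv = 48.)
Determinant 198·6 − 20² = 788.
m = (566·6 − 20·48)/788 = 609/197; b = (198·48 − 20·566)/788 = -454/197.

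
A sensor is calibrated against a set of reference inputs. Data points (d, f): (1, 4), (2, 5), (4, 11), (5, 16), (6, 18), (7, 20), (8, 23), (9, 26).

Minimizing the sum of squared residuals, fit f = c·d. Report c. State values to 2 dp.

c = 2.91

Sums needed: Σd·d = 276.
Moment sums: Σd·f = 804.
AᵀA·[c]ᵀ = Aᵀf becomes [[276]]·[c]ᵀ = [804]ᵀ.
c = 804/276 = 2.91304.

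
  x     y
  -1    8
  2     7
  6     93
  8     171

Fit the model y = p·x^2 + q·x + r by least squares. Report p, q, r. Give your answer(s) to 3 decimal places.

p = 3.045, q = -3.149, r = 1.615

With design matrix M, MᵀM = [[5409, 735, 105]; [735, 105, 15]; [105, 15, 4]] and Mᵀy = [14328, 1932, 279]ᵀ.
Row-reducing yields p = 67/22, q = -4503/1430, r = 21/13.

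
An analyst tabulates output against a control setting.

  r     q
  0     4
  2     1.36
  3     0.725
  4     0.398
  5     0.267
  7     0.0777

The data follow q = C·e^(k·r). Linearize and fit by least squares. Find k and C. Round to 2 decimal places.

k = -0.56, C = 4.02

Linearized form: ln q = k·r + ln C. From the 6 transformed points,
Sums: Σr = 21.0000, Σ(r)² = 103.0000, Σln q = -3.4245, Σr·ln q = -28.5218.
Normal system: [[103.0000, 21.0000]; [21.0000, 6]]·[k, ln C]ᵀ = [-28.5218, -3.4245]ᵀ.
Solving (det = 177.0000): k = -0.56054, ln C = 1.39115, so C = exp(1.39115) = 4.01947.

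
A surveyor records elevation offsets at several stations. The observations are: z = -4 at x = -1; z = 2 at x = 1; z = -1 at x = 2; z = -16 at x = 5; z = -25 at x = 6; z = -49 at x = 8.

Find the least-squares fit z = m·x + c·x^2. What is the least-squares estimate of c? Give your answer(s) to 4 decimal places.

Entries of MᵀM: Σx·x = 131, Σx·x^2 = 861, Σx^2·x^2 = 6035.
For Mᵀz: Σx·z = -618, Σx^2·z = -4442.
Δ = 131·6035 − 861² = 49264.
m = ((-618)·6035 − 861·(-4442))/49264 = 23733/12316; c = (131·(-4442) − 861·(-618))/49264 = -12451/12316.

c = -1.0110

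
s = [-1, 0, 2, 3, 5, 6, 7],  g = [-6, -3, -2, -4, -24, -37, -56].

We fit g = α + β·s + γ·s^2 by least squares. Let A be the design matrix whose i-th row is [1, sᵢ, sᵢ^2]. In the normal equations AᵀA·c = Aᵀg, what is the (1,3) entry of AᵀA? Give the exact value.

Row 1 ↔ basis 1, column 3 ↔ basis s^2, so (AᵀA)_{1,3} = Σᵢ s^2 = (1)·(1) + (1)·(0) + (1)·(4) + (1)·(9) + (1)·(25) + (1)·(36) + (1)·(49) = 124.

124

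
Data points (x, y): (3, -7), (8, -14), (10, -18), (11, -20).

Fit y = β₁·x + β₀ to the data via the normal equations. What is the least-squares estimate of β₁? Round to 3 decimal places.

β₁ = -1.605

With design matrix M, MᵀM = [[294, 32]; [32, 4]] and Mᵀy = [-533, -59]ᵀ.
Eliminating β₀: 4·(row 1) − 32·(row 2) gives 152·β₁ = 4·(-533) − 32·(-59) = -244, so β₁ = -61/38.
Then β₀ = ((-59) − 32·(-61/38))/4 = -145/76.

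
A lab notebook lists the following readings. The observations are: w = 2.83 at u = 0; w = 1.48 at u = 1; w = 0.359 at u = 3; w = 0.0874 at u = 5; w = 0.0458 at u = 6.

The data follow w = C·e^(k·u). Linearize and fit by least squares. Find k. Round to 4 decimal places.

k = -0.6935

With ln wᵢ as the transformed response and uᵢ as the regressor:
AᵀA = [[71.0000, 15.0000]; [15.0000, 5]], rhs = [-33.3684, -5.1128]ᵀ  (here Σu = 15.0000, Σ(u)² = 71.0000, Σln w = -5.1128, Σu·ln w = -33.3684).
Solving (det = 130.0000): k = -0.69346, ln C = 1.05780.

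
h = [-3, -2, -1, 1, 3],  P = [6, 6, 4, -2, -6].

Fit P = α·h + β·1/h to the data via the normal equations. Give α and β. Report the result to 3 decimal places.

α = -1.995, β = -1.223

Setting ∂/∂α … = 0 gives: 24·α + 5·β = -54;  5·α + (89/36)·β = -13.
(Σh·h = 24, Σh·1/h = 5, Σ1/h·1/h = 89/36, Σh·P = -54, Σ1/h·P = -13.)
Determinant 24·(89/36) − 5² = 103/3.
α = ((-54)·(89/36) − 5·(-13))/(103/3) = -411/206; β = (24·(-13) − 5·(-54))/(103/3) = -126/103.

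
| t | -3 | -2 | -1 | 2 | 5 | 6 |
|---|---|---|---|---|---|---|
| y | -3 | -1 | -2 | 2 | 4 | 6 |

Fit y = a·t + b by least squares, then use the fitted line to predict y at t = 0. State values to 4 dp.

XᵀX·[a, b]ᵀ = Xᵀy reads: 79·a + 7·b = 73;  7·a + 6·b = 6.
(Σt·t = 79, Σt = 7, Σ1 = 6, Σt·y = 73, Σy = 6.)
Eliminating b: 6·(row 1) − 7·(row 2) gives 425·a = 6·73 − 7·6 = 396, so a = 396/425.
Then b = (6 − 7·(396/425))/6 = -37/425.
At t = 0: ŷ = (396/425)·(0) + (-37/425)·(1) = -37/425.

ŷ = -0.0871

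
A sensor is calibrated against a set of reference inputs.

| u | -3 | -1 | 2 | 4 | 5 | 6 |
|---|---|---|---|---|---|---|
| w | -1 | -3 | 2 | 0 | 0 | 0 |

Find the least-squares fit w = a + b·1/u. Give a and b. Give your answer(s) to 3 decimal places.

a = -0.230, b = 2.872

Sums needed: Σ1 = 6, Σ1/u = -13/60, Σ1/u·1/u = 5369/3600.
And Σw = -2, Σ1/u·w = 13/3.
Normal equations: [[6, -13/60]; [-13/60, 5369/3600]]·[a, b]ᵀ = [-2, 13/3]ᵀ.
Eliminating b: (5369/3600)·(row 1) − (-13/60)·(row 2) gives (6409/720)·a = (5369/3600)·(-2) − (-13/60)·(13/3) = -3679/1800, so a = -566/2465.
Then b = ((13/3) − (-13/60)·(-566/2465))/(5369/3600) = 1416/493.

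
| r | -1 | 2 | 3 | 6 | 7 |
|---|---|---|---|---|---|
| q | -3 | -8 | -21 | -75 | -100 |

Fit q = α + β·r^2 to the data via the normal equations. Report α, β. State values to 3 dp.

MᵀM·[α, β]ᵀ = Mᵀq reads: 5·α + 99·β = -207;  99·α + 3795·β = -7824.
Determinant 5·3795 − 99² = 9174.
α = ((-207)·3795 − 99·(-7824))/9174 = -333/278; β = (5·(-7824) − 99·(-207))/9174 = -6209/3058.

α = -1.198, β = -2.030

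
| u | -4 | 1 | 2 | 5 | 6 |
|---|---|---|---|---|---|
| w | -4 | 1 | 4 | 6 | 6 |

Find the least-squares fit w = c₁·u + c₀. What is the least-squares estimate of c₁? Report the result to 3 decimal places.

c₁ = 1.048

Entries of MᵀM: Σu·u = 82, Σu = 10, Σ1 = 5.
For Mᵀw: Σu·w = 91, Σw = 13.
Normal equations: [[82, 10]; [10, 5]]·[c₁, c₀]ᵀ = [91, 13]ᵀ.
Eliminating c₀: 5·(row 1) − 10·(row 2) gives 310·c₁ = 5·91 − 10·13 = 325, so c₁ = 65/62.
Then c₀ = (13 − 10·(65/62))/5 = 78/155.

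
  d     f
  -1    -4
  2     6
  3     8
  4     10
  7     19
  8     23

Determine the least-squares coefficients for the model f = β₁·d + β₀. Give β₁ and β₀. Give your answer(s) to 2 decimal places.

Compute the Gram sums: Σd·d = 143, Σd = 23, Σ1 = 6.
And Σd·f = 397, Σf = 62.
MᵀM·[β₁, β₀]ᵀ = Mᵀf becomes [[143, 23]; [23, 6]]·[β₁, β₀]ᵀ = [397, 62]ᵀ.
Δ = 143·6 − 23² = 329.
β₁ = (397·6 − 23·62)/329 = 956/329; β₀ = (143·62 − 23·397)/329 = -265/329.

β₁ = 2.91, β₀ = -0.81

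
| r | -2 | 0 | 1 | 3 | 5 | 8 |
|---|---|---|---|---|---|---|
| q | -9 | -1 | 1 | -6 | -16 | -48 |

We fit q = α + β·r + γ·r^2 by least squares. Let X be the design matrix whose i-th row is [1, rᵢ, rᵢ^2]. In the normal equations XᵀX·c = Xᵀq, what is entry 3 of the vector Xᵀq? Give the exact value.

Entry 3 ↔ basis r^2, so (Xᵀq)_{3} = Σᵢ (r^2)·qᵢ = (4)·(-9) + (0)·(-1) + (1)·(1) + (9)·(-6) + (25)·(-16) + (64)·(-48) = -3561.

-3561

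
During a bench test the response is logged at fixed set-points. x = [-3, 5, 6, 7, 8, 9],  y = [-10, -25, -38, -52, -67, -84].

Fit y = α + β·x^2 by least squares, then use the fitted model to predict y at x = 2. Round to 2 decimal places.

ŷ = -4.43

The normal system MᵀM·[α, β]ᵀ = Mᵀy is [[6, 264]; [264, 15060]]·[α, β]ᵀ = [-276, -15723]ᵀ.
Eliminating β: 15060·(row 1) − 264·(row 2) gives 20664·α = 15060·(-276) − 264·(-15723) = -5688, so α = -79/287.
Then β = ((-15723) − 264·(-79/287))/15060 = -1193/1148.
At x = 2: ŷ = (-79/287)·(1) + (-1193/1148)·(4) = -1272/287.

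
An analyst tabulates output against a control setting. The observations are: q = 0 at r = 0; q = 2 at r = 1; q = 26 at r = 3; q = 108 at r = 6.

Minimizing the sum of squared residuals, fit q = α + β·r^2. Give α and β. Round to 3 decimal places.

AᵀA·[α, β]ᵀ = Aᵀq reads: 4·α + 46·β = 136;  46·α + 1378·β = 4124.
(Σ1 = 4, Σr^2 = 46, Σr^2·r^2 = 1378, Σq = 136, Σr^2·q = 4124.)
Δ = 4·1378 − 46² = 3396.
α = (136·1378 − 46·4124)/3396 = -574/849; β = (4·4124 − 46·136)/3396 = 2560/849.

α = -0.676, β = 3.015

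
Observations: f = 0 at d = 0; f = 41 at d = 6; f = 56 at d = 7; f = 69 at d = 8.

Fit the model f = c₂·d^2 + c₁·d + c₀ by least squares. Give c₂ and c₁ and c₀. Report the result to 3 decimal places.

c₂ = 0.869, c₁ = 1.744, c₀ = -0.026

Setting ∂/∂c₂ … = 0 gives: 7793·c₂ + 1071·c₁ + 149·c₀ = 8636;  1071·c₂ + 149·c₁ + 21·c₀ = 1190;  149·c₂ + 21·c₁ + 4·c₀ = 166.
Solving the 3×3 system (Gaussian elimination) gives c₂ = 1227/1412, c₁ = 12313/7060, c₀ = -91/3530.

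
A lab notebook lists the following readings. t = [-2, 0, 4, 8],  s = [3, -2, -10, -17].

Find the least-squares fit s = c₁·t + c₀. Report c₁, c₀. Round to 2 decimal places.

With design matrix M, MᵀM = [[84, 10]; [10, 4]] and Mᵀs = [-182, -26]ᵀ.
Eliminating c₀: 4·(row 1) − 10·(row 2) gives 236·c₁ = 4·(-182) − 10·(-26) = -468, so c₁ = -117/59.
Then c₀ = ((-26) − 10·(-117/59))/4 = -91/59.

c₁ = -1.98, c₀ = -1.54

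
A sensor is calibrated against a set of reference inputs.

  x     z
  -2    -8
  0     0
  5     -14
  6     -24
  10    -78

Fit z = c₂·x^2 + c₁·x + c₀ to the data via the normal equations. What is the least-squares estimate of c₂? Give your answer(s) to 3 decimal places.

The normal system AᵀA·[c₂, c₁, c₀]ᵀ = Aᵀz is [[11937, 1333, 165]; [1333, 165, 19]; [165, 19, 5]]·[c₂, c₁, c₀]ᵀ = [-9046, -978, -124]ᵀ.
Solving the 3×3 system (Gaussian elimination) gives c₂ = -127413/130027, c₁ = 259223/130027, c₀ = -5088/130027.

c₂ = -0.980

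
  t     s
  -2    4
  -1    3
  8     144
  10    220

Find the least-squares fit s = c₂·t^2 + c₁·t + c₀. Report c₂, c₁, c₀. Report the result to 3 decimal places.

c₂ = 1.949, c₁ = 2.268, c₀ = 1.907

Compute the Gram sums: Σt^2·t^2 = 14113, Σt^2·t = 1503, Σt^2 = 169, Σt·t = 169, Σt = 15, Σ1 = 4.
For Aᵀs: Σt^2·s = 31235, Σt·s = 3341, Σs = 371.
AᵀA·[c₂, c₁, c₀]ᵀ = Aᵀs becomes [[14113, 1503, 169]; [1503, 169, 15]; [169, 15, 4]]·[c₂, c₁, c₀]ᵀ = [31235, 3341, 371]ᵀ.
Inverting the 3×3 Gram matrix, [c₂, c₁, c₀]ᵀ = [3311/1699, 3854/1699, 3240/1699]ᵀ.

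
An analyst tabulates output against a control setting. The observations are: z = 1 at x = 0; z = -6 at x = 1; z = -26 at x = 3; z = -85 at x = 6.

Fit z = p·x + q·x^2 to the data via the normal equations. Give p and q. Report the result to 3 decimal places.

The normal system MᵀM·[p, q]ᵀ = Mᵀz is [[46, 244]; [244, 1378]]·[p, q]ᵀ = [-594, -3300]ᵀ.
Determinant 46·1378 − 244² = 3852.
p = ((-594)·1378 − 244·(-3300))/3852 = -1111/321; q = (46·(-3300) − 244·(-594))/3852 = -572/321.

p = -3.461, q = -1.782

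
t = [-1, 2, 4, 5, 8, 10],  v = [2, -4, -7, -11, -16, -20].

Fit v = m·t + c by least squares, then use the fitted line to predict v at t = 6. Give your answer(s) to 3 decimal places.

v̂ = -12.017

Setting ∂/∂m … = 0 gives: 210·m + 28·c = -421;  28·m + 6·c = -56.
(Σt·t = 210, Σt = 28, Σ1 = 6, Σt·v = -421, Σv = -56.)
Δ = 210·6 − 28² = 476.
m = ((-421)·6 − 28·(-56))/476 = -479/238; c = (210·(-56) − 28·(-421))/476 = 1/17.
At t = 6: v̂ = (-479/238)·(6) + (1/17)·(1) = -1430/119.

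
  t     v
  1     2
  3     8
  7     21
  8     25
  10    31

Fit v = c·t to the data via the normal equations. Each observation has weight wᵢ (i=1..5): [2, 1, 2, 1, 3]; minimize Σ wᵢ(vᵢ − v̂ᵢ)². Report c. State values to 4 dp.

c = 3.0698

MᵀWM·[c]ᵀ = MᵀWv reads: 473·c = 1452.
c = 1452/473 = 3.06977.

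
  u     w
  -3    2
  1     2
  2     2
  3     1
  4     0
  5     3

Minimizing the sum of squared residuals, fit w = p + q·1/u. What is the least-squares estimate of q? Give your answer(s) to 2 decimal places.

Sums needed: Σ1 = 6, Σ1/u = 39/20, Σ1/u·1/u = 5669/3600.
And Σw = 10, Σ1/u·w = 49/15.
So AᵀA·[p, q]ᵀ = Aᵀw: [[6, 39/20]; [39/20, 5669/3600]]·[p, q]ᵀ = [10, 49/15]ᵀ.
det = 6·(5669/3600) − (39/20)² = 271/48.
p = (10·(5669/3600) − (39/20)·(49/15))/(271/48) = 33758/20325; q = (6·(49/15) − (39/20)·10)/(271/48) = 24/1355.

q = 0.02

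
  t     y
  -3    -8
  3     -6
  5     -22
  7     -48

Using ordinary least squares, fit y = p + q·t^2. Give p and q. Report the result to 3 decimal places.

p = 2.515, q = -1.022

Forming XᵀX = [[4, 92]; [92, 3188]] and Xᵀy = [-84, -3028]ᵀ gives XᵀX·[p, q]ᵀ = Xᵀy.
Determinant 4·3188 − 92² = 4288.
p = ((-84)·3188 − 92·(-3028))/4288 = 337/134; q = (4·(-3028) − 92·(-84))/4288 = -137/134.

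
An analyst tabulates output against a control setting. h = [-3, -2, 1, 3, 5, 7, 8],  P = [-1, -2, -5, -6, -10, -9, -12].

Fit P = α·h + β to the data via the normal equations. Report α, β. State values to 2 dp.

Entries of AᵀA: Σh·h = 161, Σh = 19, Σ1 = 7.
Moment sums: Σh·P = -225, ΣP = -45.
Normal equations: [[161, 19]; [19, 7]]·[α, β]ᵀ = [-225, -45]ᵀ.
det = 161·7 − 19² = 766.
α = ((-225)·7 − 19·(-45))/766 = -360/383; β = (161·(-45) − 19·(-225))/766 = -1485/383.

α = -0.94, β = -3.88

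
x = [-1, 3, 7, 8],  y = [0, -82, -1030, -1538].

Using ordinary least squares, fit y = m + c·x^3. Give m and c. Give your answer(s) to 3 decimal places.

m = -1.928, c = -2.999

From the data, Σ1 = 4, Σx^3 = 881, Σx^3·x^3 = 380523.
Right-hand side: Σy = -2650, Σx^3·y = -1142960.
So MᵀM·[m, c]ᵀ = Mᵀy: [[4, 881]; [881, 380523]]·[m, c]ᵀ = [-2650, -1142960]ᵀ.
det = 4·380523 − 881² = 745931.
m = ((-2650)·380523 − 881·(-1142960))/745931 = -1438190/745931; c = (4·(-1142960) − 881·(-2650))/745931 = -2237190/745931.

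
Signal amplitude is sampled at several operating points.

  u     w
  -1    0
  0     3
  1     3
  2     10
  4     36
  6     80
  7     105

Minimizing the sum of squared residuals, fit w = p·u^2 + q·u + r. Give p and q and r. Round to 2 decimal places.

p = 1.99, q = 1.12, r = 0.45

AᵀA·[p, q, r]ᵀ = Aᵀw reads: 3971·p + 631·q + 107·r = 8644;  631·p + 107·q + 19·r = 1382;  107·p + 19·q + 7·r = 237.
(Σu^2·u^2 = 3971, Σu^2·u = 631, Σu^2 = 107, Σu·u = 107, Σu = 19, Σ1 = 7, Σu^2·w = 8644, Σu·w = 1382, Σw = 237.)
Row-reducing yields p = 15597/7852, q = 8813/7852, r = 1757/3926.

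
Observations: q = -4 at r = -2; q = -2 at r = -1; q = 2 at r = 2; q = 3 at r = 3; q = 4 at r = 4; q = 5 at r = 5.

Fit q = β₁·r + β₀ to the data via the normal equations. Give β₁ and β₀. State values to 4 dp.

β₁ = 1.2704, β₀ = -0.9957

The normal equations are: 59·β₁ + 11·β₀ = 64;  11·β₁ + 6·β₀ = 8.
Determinant 59·6 − 11² = 233.
β₁ = (64·6 − 11·8)/233 = 296/233; β₀ = (59·8 − 11·64)/233 = -232/233.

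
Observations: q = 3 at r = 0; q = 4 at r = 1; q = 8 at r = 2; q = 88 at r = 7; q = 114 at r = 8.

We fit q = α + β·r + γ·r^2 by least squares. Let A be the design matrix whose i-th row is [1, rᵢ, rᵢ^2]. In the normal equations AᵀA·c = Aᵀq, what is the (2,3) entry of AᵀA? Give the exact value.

864

Row 2 ↔ basis r, column 3 ↔ basis r^2, so (AᵀA)_{2,3} = Σᵢ (r)·(r^2) = (0)·(0) + (1)·(1) + (2)·(4) + (7)·(49) + (8)·(64) = 864.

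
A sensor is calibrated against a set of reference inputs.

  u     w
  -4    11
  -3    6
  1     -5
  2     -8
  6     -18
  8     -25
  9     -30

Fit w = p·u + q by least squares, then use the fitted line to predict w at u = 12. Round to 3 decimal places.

ŵ = -37.448

Forming XᵀX = [[211, 19]; [19, 7]] and Xᵀw = [-661, -69]ᵀ gives XᵀX·[p, q]ᵀ = Xᵀw.
det = 211·7 − 19² = 1116.
p = ((-661)·7 − 19·(-69))/1116 = -829/279; q = (211·(-69) − 19·(-661))/1116 = -500/279.
At u = 12: ŵ = (-829/279)·(12) + (-500/279)·(1) = -10448/279.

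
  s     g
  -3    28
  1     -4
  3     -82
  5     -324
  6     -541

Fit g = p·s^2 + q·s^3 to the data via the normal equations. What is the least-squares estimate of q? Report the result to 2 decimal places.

q = -2.01

Sums needed: Σs^2·s^2 = 2084, Σs^2·s^3 = 10902, Σs^3·s^3 = 63740.
And Σs^2·g = -28066, Σs^3·g = -160330.
det = 2084·63740 − 10902² = 13980556.
p = ((-28066)·63740 − 10902·(-160330))/13980556 = -10252295/3495139; q = (2084·(-160330) − 10902·(-28066))/13980556 = -7038047/3495139.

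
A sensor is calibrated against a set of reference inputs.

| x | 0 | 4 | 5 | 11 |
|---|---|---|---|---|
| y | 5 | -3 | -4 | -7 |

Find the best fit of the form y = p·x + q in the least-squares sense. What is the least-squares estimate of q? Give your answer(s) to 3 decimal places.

Sums needed: Σx·x = 162, Σx = 20, Σ1 = 4.
Right-hand side: Σx·y = -109, Σy = -9.
Δ = 162·4 − 20² = 248.
p = ((-109)·4 − 20·(-9))/248 = -32/31; q = (162·(-9) − 20·(-109))/248 = 361/124.

q = 2.911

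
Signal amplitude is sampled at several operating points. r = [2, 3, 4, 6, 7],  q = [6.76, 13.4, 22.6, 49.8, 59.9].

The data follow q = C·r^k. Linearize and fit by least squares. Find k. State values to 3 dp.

Taking logs, ln q = k·ln r + ln C, so regress ln q on ln r.
Sums: Σln r = 6.9157, Σ(ln r)² = 10.6062, Σln q = 15.6249, Σln r·ln q = 23.4644.
Normal system: [[10.6062, 6.9157]; [6.9157, 5]]·[k, ln C]ᵀ = [23.4644, 15.6249]ᵀ.
Slope k = (n·Σln r·ln q − Σln r·Σln q)/(n·Σ(ln r)² − (Σln r)²) = (5·23.4644 − 6.9157·15.6249)/5.2037 = 1.78035; ln C = (Σln q − k·Σln r)/n = 0.66250.

k = 1.780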